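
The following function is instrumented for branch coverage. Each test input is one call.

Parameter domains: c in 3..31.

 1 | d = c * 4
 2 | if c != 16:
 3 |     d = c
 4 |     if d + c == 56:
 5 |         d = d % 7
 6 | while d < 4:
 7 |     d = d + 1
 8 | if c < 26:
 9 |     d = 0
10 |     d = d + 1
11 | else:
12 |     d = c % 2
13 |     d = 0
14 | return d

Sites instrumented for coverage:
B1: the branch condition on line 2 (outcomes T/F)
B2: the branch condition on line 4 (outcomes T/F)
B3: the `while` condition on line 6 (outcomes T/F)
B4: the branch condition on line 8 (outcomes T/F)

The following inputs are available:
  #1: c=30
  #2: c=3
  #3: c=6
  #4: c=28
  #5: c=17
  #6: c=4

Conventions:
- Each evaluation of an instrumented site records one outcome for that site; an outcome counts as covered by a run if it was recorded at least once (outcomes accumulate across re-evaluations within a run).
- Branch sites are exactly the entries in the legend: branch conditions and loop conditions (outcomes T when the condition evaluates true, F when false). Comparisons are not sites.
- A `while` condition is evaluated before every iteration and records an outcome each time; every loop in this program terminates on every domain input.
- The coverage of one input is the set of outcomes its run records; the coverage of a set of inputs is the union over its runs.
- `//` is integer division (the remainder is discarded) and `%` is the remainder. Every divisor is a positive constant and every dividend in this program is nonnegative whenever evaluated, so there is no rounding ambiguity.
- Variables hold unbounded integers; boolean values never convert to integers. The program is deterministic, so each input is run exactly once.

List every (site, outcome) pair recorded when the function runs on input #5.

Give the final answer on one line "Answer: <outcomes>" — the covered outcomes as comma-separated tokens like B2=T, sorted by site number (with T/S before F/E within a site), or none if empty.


Event log for input #5 (c=17):
  B1->T, B2->F, B3->F, B4->T
deduplicating events, the covered set is: B1=T, B2=F, B3=F, B4=T
Answer: B1=T, B2=F, B3=F, B4=T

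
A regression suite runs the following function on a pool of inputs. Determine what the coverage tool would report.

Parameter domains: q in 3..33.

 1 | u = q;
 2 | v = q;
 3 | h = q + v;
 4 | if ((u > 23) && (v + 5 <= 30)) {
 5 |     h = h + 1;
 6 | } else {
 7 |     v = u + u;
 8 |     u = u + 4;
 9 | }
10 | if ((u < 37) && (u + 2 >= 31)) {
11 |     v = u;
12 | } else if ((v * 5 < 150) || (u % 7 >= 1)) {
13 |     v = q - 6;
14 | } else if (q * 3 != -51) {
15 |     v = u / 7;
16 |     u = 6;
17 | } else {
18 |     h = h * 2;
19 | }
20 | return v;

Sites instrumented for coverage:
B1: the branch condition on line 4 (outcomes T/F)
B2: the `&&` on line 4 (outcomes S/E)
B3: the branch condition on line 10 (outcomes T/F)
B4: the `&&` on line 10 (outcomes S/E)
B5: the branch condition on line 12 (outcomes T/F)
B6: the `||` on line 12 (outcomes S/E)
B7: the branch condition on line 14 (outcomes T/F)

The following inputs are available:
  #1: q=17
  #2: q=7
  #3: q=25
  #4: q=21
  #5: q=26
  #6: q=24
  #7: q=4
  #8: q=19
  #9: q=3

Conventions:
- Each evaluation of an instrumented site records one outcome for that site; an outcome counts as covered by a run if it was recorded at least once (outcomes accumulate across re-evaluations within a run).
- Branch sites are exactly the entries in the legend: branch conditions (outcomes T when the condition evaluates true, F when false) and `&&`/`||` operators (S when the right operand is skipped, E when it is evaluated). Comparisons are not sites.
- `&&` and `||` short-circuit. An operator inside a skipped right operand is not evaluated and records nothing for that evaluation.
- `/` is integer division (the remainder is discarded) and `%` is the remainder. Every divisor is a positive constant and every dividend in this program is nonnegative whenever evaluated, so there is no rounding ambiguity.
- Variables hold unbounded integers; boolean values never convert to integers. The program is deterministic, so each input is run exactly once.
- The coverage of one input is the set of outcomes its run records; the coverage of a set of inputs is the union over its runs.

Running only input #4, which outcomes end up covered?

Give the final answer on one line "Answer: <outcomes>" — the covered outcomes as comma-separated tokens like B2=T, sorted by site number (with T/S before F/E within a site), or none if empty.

Event log for input #4 (q=21):
  B2->S, B1->F, B4->E, B3->F, B6->E, B5->T
distinct outcomes covered: B1=F, B2=S, B3=F, B4=E, B5=T, B6=E

Answer: B1=F, B2=S, B3=F, B4=E, B5=T, B6=E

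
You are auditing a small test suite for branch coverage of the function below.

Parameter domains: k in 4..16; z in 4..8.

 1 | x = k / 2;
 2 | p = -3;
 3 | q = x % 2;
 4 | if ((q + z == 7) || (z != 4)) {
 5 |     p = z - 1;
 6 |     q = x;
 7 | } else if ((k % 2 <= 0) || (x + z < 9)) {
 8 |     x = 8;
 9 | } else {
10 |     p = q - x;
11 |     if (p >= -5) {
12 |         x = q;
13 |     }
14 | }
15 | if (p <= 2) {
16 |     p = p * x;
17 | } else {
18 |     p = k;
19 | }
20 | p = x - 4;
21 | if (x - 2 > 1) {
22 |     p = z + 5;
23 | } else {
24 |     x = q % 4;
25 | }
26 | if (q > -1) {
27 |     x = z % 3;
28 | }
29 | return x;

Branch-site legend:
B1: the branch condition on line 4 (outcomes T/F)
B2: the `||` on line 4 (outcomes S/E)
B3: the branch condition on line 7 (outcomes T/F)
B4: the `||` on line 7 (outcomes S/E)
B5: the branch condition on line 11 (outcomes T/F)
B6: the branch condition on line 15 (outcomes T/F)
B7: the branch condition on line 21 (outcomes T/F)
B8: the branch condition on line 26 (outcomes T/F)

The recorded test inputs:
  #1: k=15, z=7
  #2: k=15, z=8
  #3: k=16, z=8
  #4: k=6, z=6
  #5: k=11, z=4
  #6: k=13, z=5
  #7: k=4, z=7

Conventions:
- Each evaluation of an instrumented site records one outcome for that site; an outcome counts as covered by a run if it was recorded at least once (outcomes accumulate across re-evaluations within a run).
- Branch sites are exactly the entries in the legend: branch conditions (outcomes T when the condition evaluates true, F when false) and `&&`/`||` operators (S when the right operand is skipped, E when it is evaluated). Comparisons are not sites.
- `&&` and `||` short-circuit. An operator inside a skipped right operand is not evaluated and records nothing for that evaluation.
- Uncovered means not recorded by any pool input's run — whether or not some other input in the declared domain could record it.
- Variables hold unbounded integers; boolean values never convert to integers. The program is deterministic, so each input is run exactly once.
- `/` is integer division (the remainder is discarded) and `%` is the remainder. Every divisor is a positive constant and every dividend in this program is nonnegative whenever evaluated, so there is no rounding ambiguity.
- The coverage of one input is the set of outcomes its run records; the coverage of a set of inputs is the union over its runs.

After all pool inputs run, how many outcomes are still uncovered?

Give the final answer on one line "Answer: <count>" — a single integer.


#1 (k=15, z=7) -> B2->E, B1->T, B6->F, B7->T, B8->T; covered: B1=T, B2=E, B6=F, B7=T, B8=T
#2 (k=15, z=8) -> B2->E, B1->T, B6->F, B7->T, B8->T; covered: B1=T, B2=E, B6=F, B7=T, B8=T
#3 (k=16, z=8) -> B2->E, B1->T, B6->F, B7->T, B8->T; covered: B1=T, B2=E, B6=F, B7=T, B8=T
#4 (k=6, z=6) -> B2->S, B1->T, B6->F, B7->F, B8->T; covered: B1=T, B2=S, B6=F, B7=F, B8=T
#5 (k=11, z=4) -> B2->E, B1->F, B4->E, B3->F, B5->T, B6->T, B7->F, B8->T; covered: B1=F, B2=E, B3=F, B4=E, B5=T, B6=T, B7=F, B8=T
#6 (k=13, z=5) -> B2->E, B1->T, B6->F, B7->T, B8->T; covered: B1=T, B2=E, B6=F, B7=T, B8=T
#7 (k=4, z=7) -> B2->S, B1->T, B6->F, B7->F, B8->T; covered: B1=T, B2=S, B6=F, B7=F, B8=T
union over the pool: B1=T, B1=F, B2=S, B2=E, B3=F, B4=E, B5=T, B6=T, B6=F, B7=T, B7=F, B8=T
uncovered (4 of 16): B3=T, B4=S, B5=F, B8=F
Answer: 4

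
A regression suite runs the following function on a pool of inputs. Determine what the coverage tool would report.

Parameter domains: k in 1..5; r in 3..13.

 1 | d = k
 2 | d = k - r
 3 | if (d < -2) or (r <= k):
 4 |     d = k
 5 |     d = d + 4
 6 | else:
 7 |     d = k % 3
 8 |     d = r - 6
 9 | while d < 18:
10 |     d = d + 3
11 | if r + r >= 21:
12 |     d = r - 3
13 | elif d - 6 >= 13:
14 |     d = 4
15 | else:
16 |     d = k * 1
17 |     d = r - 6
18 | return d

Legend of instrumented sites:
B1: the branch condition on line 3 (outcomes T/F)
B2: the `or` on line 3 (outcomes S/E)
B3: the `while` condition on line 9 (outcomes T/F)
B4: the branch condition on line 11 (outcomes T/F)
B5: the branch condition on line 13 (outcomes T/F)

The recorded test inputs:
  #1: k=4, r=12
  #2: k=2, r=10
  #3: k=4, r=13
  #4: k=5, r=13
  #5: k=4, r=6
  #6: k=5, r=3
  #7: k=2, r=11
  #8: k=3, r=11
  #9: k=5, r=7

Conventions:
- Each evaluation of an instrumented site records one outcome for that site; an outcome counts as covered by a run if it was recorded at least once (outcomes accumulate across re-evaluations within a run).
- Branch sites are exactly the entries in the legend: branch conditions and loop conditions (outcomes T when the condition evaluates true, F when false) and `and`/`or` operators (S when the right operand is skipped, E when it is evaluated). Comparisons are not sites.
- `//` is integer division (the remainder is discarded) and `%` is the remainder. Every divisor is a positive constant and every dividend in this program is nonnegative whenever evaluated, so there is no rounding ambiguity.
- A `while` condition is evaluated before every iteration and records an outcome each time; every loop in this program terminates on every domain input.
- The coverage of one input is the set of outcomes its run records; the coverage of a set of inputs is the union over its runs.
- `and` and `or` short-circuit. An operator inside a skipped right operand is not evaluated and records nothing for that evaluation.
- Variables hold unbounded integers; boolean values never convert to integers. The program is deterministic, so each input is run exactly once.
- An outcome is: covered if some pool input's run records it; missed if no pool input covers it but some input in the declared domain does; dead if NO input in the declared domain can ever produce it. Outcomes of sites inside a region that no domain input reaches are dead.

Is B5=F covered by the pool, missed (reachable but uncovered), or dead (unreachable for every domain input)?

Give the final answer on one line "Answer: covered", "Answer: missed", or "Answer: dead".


B5=F is recorded by pool input(s) 2, 5, 6 -> covered
Answer: covered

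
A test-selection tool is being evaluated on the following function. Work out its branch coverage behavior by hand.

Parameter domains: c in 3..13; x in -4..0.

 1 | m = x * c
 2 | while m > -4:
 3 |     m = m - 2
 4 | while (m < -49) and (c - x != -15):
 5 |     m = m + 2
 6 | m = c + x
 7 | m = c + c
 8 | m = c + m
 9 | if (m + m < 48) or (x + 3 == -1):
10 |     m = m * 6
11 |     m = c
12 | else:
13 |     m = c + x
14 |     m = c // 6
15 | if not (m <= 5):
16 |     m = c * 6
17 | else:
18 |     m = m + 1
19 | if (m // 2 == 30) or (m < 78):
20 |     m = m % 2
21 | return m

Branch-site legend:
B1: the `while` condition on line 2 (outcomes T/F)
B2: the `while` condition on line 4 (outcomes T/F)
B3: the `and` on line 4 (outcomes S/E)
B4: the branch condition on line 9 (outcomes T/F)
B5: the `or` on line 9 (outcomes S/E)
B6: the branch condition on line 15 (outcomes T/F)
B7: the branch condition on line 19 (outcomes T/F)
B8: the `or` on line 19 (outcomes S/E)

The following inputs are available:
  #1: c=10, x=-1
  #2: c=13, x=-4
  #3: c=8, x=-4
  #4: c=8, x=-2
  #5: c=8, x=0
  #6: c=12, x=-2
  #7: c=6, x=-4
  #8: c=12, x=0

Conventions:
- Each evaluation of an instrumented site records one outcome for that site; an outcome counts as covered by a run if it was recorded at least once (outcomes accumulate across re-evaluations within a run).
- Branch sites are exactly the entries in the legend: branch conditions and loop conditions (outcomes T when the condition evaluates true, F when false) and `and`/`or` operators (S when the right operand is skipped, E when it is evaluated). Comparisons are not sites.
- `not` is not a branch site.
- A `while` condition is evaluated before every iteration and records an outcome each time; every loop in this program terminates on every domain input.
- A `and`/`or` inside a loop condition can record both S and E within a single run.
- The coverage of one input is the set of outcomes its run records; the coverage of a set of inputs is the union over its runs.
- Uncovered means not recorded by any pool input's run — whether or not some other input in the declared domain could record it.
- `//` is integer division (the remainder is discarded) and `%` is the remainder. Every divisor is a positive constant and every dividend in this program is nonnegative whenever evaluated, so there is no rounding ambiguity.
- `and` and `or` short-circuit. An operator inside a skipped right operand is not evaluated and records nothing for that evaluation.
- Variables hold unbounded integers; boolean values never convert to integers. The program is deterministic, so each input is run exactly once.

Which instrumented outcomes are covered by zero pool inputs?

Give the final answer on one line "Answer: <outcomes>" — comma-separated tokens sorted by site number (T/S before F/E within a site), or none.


test 1 (c=10, x=-1) hits B1=F, B2=F, B3=S, B4=F, B5=E, B6=F, B7=T, B8=E
test 2 (c=13, x=-4) hits B1=F, B2=T, B2=F, B3=S, B3=E, B4=T, B5=E, B6=T, B7=F, B8=E
test 3 (c=8, x=-4) hits B1=F, B2=F, B3=S, B4=T, B5=E, B6=T, B7=T, B8=E
test 4 (c=8, x=-2) hits B1=F, B2=F, B3=S, B4=F, B5=E, B6=F, B7=T, B8=E
test 5 (c=8, x=0) hits B1=T, B1=F, B2=F, B3=S, B4=F, B5=E, B6=F, B7=T, B8=E
test 6 (c=12, x=-2) hits B1=F, B2=F, B3=S, B4=F, B5=E, B6=F, B7=T, B8=E
test 7 (c=6, x=-4) hits B1=F, B2=F, B3=S, B4=T, B5=S, B6=T, B7=T, B8=E
test 8 (c=12, x=0) hits B1=T, B1=F, B2=F, B3=S, B4=F, B5=E, B6=F, B7=T, B8=E
union over the pool: B1=T, B1=F, B2=T, B2=F, B3=S, B3=E, B4=T, B4=F, B5=S, B5=E, B6=T, B6=F, B7=T, B7=F, B8=E
uncovered (1 of 16): B8=S
Answer: B8=S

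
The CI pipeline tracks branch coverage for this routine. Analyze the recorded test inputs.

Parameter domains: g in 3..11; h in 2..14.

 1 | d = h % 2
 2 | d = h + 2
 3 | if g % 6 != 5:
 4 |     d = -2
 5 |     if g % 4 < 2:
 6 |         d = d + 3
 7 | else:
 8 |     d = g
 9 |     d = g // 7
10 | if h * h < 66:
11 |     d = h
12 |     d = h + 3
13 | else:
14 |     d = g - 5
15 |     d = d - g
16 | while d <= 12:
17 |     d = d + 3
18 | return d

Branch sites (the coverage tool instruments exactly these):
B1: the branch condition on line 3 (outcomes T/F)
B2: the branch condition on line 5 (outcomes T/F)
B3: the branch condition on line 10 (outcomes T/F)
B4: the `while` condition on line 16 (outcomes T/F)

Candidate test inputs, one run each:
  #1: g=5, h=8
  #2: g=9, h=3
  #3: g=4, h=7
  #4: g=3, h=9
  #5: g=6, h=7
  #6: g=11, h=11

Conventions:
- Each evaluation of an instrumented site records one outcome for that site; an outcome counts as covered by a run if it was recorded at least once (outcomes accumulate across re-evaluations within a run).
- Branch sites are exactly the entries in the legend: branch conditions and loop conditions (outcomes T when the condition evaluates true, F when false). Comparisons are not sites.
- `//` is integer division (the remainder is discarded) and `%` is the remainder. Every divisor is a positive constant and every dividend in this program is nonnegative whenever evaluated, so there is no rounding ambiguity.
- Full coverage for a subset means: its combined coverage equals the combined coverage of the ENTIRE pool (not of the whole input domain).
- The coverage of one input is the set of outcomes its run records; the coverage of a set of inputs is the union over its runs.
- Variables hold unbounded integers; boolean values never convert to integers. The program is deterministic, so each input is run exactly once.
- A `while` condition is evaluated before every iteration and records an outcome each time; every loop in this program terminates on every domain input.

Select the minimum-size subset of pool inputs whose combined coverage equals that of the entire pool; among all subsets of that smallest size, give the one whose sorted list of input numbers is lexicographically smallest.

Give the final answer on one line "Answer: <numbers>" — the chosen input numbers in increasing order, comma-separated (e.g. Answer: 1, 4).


#1 (g=5, h=8) -> covered: B1=F, B3=T, B4=T, B4=F
#2 (g=9, h=3) -> covered: B1=T, B2=T, B3=T, B4=T, B4=F
#3 (g=4, h=7) -> covered: B1=T, B2=T, B3=T, B4=T, B4=F
#4 (g=3, h=9) -> covered: B1=T, B2=F, B3=F, B4=T, B4=F
#5 (g=6, h=7) -> covered: B1=T, B2=F, B3=T, B4=T, B4=F
#6 (g=11, h=11) -> covered: B1=F, B3=F, B4=T, B4=F
union over all inputs: B1=T, B1=F, B2=T, B2=F, B3=T, B3=F, B4=T, B4=F (8 outcomes)
checked all size-1 subsets: none covers 8 outcomes (max 5/8)
checked all size-2 subsets: none covers 8 outcomes (max 7/8)
the canonical winner is {1, 2, 4}: size 3, full 8-outcome coverage, earliest index list among size-3 covers
Answer: 1, 2, 4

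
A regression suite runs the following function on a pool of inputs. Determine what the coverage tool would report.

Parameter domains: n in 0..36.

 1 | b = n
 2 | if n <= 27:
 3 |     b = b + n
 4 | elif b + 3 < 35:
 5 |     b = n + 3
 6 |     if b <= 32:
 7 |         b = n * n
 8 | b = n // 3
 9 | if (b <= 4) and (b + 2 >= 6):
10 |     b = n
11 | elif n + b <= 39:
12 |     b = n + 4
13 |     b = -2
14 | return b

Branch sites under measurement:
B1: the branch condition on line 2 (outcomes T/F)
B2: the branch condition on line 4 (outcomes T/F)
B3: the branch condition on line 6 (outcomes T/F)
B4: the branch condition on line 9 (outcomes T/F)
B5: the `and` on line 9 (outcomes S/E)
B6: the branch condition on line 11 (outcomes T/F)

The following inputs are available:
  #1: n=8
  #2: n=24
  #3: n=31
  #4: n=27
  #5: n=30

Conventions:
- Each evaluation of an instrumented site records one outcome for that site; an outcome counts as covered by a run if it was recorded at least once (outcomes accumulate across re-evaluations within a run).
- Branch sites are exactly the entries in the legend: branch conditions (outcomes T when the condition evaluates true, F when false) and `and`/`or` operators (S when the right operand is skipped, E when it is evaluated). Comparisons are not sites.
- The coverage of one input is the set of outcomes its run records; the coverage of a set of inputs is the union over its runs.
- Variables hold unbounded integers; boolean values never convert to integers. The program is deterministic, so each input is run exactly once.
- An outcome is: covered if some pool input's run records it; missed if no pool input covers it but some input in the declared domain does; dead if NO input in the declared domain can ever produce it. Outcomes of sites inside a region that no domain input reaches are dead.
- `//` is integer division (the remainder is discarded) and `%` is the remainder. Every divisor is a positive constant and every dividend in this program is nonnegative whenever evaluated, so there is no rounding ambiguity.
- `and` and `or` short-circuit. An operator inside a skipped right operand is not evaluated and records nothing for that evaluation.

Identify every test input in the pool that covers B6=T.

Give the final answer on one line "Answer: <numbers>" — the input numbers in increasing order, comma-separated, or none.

input #1 (n=8): covers B6=T
input #2 (n=24): covers B6=T
input #3 (n=31): misses B6=T
input #4 (n=27): covers B6=T
input #5 (n=30): misses B6=T

Answer: 1, 2, 4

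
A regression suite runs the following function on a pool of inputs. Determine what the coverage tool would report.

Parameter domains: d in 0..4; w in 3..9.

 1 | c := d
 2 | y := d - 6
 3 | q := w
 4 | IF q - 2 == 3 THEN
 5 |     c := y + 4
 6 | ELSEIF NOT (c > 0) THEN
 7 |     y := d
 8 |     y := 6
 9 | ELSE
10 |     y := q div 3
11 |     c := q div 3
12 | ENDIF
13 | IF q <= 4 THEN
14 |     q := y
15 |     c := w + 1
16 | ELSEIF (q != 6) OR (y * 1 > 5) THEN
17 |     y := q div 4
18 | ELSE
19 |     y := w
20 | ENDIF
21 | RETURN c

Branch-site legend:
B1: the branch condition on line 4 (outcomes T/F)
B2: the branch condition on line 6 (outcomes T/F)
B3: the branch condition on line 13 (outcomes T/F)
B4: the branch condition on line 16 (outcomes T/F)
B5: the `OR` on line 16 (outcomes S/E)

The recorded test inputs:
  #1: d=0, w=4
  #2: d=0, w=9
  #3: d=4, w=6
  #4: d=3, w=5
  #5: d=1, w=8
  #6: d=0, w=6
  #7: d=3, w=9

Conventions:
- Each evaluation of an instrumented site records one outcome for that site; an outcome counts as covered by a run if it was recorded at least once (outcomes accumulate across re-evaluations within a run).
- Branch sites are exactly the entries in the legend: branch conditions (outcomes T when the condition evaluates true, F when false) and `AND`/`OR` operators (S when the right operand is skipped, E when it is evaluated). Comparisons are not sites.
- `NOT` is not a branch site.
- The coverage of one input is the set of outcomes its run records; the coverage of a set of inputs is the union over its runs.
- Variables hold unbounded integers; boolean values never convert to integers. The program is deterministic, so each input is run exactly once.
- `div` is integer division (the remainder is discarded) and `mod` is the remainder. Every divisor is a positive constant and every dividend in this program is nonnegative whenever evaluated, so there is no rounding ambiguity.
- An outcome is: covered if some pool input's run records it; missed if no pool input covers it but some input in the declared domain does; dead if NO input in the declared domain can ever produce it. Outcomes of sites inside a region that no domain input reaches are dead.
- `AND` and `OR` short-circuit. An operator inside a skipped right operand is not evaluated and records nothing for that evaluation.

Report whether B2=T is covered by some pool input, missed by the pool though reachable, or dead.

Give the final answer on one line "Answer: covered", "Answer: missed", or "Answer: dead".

B2=T is recorded by pool input(s) 1, 2, 6 -> covered

Answer: covered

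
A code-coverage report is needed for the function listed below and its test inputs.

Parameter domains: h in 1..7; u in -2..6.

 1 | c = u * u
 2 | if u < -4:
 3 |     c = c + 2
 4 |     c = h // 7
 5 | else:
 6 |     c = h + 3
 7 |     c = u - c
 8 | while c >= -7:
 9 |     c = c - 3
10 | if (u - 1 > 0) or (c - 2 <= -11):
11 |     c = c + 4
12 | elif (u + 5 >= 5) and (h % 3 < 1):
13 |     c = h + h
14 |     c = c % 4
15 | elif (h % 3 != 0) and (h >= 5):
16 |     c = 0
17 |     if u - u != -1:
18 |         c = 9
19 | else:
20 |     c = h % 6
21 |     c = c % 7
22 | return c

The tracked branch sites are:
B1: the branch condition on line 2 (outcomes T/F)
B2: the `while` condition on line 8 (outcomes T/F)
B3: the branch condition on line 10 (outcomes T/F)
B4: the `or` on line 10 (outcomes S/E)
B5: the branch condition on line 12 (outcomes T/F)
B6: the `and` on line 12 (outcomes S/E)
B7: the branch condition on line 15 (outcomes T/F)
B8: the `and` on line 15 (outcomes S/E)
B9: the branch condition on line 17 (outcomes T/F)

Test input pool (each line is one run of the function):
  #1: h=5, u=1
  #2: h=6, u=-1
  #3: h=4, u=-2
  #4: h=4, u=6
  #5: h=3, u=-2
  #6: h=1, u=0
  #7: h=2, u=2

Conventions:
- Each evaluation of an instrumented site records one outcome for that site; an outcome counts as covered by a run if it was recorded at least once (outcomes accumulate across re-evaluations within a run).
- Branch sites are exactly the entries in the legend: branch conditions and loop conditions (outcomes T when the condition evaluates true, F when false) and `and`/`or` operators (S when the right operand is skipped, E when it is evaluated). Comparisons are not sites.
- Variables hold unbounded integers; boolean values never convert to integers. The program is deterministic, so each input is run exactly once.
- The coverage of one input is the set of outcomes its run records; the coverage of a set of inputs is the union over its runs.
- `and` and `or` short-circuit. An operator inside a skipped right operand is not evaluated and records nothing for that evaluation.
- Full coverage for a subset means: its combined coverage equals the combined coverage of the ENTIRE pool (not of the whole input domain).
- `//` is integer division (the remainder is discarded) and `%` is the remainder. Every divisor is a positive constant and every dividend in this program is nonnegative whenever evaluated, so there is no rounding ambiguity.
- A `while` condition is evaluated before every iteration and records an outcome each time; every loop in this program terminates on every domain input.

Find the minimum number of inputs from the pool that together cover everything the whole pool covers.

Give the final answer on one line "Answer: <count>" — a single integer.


run #1 (h=5, u=1) runs B1->F, B2->T, B2->F, B4->E, B3->T; records B1=F, B2=T, B2=F, B3=T, B4=E
run #2 (h=6, u=-1) runs B1->F, B2->F, B4->E, B3->T; records B1=F, B2=F, B3=T, B4=E
run #3 (h=4, u=-2) runs B1->F, B2->F, B4->E, B3->T; records B1=F, B2=F, B3=T, B4=E
run #4 (h=4, u=6) runs B1->F, B2->T, B2->T, B2->T, B2->F, B4->S, B3->T; records B1=F, B2=T, B2=F, B3=T, B4=S
run #5 (h=3, u=-2) runs B1->F, B2->F, B4->E, B3->F, B6->S, B5->F, B8->S, B7->F; records B1=F, B2=F, B3=F, B4=E, B5=F, B6=S, B7=F, B8=S
run #6 (h=1, u=0) runs B1->F, B2->T, B2->T, B2->F, B4->E, B3->T; records B1=F, B2=T, B2=F, B3=T, B4=E
run #7 (h=2, u=2) runs B1->F, B2->T, B2->T, B2->F, B4->S, B3->T; records B1=F, B2=T, B2=F, B3=T, B4=S
union over all inputs: B1=F, B2=T, B2=F, B3=T, B3=F, B4=S, B4=E, B5=F, B6=S, B7=F, B8=S (11 outcomes)
size 1 is not enough: best union over all size-1 subsets is 8/11
inputs {4, 5} (size 2) cover everything; no size-2 subset with a lexicographically smaller index list covers all 11
Answer: 2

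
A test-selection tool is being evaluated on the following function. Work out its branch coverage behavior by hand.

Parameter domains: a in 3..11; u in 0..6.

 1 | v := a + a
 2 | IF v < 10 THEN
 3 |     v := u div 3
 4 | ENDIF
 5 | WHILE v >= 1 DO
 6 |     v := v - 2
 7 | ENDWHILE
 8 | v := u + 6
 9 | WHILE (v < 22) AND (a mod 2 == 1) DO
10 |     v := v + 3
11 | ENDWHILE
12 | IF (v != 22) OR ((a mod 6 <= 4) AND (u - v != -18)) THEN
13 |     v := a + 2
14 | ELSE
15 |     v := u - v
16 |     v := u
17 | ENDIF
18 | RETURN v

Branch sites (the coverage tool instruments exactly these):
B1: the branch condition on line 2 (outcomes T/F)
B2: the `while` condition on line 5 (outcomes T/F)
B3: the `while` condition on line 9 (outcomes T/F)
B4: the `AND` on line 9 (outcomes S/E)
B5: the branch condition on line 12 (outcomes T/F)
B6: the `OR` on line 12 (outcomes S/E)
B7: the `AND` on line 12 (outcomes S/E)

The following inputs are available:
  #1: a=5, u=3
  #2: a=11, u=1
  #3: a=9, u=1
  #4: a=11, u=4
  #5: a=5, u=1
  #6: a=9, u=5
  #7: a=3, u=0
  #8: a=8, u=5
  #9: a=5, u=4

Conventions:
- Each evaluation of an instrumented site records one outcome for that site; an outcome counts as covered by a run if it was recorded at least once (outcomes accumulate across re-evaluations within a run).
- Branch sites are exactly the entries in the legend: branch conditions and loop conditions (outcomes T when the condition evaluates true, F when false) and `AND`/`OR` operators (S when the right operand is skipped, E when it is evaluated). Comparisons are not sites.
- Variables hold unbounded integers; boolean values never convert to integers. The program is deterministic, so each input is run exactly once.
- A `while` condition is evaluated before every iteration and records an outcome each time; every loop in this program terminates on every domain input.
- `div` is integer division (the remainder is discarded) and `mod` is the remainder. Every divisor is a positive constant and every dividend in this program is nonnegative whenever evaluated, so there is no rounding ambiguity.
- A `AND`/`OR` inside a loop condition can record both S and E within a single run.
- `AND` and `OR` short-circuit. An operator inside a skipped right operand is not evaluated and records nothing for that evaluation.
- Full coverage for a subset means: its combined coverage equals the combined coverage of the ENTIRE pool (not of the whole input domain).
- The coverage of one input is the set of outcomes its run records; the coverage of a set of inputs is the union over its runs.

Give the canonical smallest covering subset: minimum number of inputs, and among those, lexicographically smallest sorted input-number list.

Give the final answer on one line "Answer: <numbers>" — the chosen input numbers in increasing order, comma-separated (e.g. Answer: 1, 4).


input #1, a=5, u=3: events B1->F, B2->T, B2->T, B2->T, B2->T, B2->T, B2->F, B4->E, B3->T, B4->E, B3->T, B4->E, B3->T, B4->E, ...; outcomes B1=F, B2=T, B2=F, B3=T, B3=F, B4=S, B4=E, B5=T, B6=S
input #2, a=11, u=1: events B1->F, B2->T, B2->T, B2->T, B2->T, B2->T, B2->T, B2->T, B2->T, B2->T, B2->T, B2->T, B2->F, B4->E, ...; outcomes B1=F, B2=T, B2=F, B3=T, B3=F, B4=S, B4=E, B5=F, B6=E, B7=S
input #3, a=9, u=1: events B1->F, B2->T, B2->T, B2->T, B2->T, B2->T, B2->T, B2->T, B2->T, B2->T, B2->F, B4->E, B3->T, B4->E, ...; outcomes B1=F, B2=T, B2=F, B3=T, B3=F, B4=S, B4=E, B5=T, B6=E, B7=E
input #4, a=11, u=4: events B1->F, B2->T, B2->T, B2->T, B2->T, B2->T, B2->T, B2->T, B2->T, B2->T, B2->T, B2->T, B2->F, B4->E, ...; outcomes B1=F, B2=T, B2=F, B3=T, B3=F, B4=S, B4=E, B5=F, B6=E, B7=S
input #5, a=5, u=1: events B1->F, B2->T, B2->T, B2->T, B2->T, B2->T, B2->F, B4->E, B3->T, B4->E, B3->T, B4->E, B3->T, B4->E, ...; outcomes B1=F, B2=T, B2=F, B3=T, B3=F, B4=S, B4=E, B5=F, B6=E, B7=S
input #6, a=9, u=5: events B1->F, B2->T, B2->T, B2->T, B2->T, B2->T, B2->T, B2->T, B2->T, B2->T, B2->F, B4->E, B3->T, B4->E, ...; outcomes B1=F, B2=T, B2=F, B3=T, B3=F, B4=S, B4=E, B5=T, B6=S
input #7, a=3, u=0: events B1->T, B2->F, B4->E, B3->T, B4->E, B3->T, B4->E, B3->T, B4->E, B3->T, B4->E, B3->T, B4->E, B3->T, ...; outcomes B1=T, B2=F, B3=T, B3=F, B4=S, B4=E, B5=T, B6=S
input #8, a=8, u=5: events B1->F, B2->T, B2->T, B2->T, B2->T, B2->T, B2->T, B2->T, B2->T, B2->F, B4->E, B3->F, B6->S, B5->T; outcomes B1=F, B2=T, B2=F, B3=F, B4=E, B5=T, B6=S
input #9, a=5, u=4: events B1->F, B2->T, B2->T, B2->T, B2->T, B2->T, B2->F, B4->E, B3->T, B4->E, B3->T, B4->E, B3->T, B4->E, ...; outcomes B1=F, B2=T, B2=F, B3=T, B3=F, B4=S, B4=E, B5=F, B6=E, B7=S
the full pool covers 14 outcomes: B1=T, B1=F, B2=T, B2=F, B3=T, B3=F, B4=S, B4=E, B5=T, B5=F, B6=S, B6=E, B7=S, B7=E
size 1 is not enough: best union over all size-1 subsets is 10/14
size 2 is not enough: best union over all size-2 subsets is 13/14
size 3: inputs {2, 3, 7} cover all 14 outcomes, and no lexicographically smaller subset of this size does
Answer: 2, 3, 7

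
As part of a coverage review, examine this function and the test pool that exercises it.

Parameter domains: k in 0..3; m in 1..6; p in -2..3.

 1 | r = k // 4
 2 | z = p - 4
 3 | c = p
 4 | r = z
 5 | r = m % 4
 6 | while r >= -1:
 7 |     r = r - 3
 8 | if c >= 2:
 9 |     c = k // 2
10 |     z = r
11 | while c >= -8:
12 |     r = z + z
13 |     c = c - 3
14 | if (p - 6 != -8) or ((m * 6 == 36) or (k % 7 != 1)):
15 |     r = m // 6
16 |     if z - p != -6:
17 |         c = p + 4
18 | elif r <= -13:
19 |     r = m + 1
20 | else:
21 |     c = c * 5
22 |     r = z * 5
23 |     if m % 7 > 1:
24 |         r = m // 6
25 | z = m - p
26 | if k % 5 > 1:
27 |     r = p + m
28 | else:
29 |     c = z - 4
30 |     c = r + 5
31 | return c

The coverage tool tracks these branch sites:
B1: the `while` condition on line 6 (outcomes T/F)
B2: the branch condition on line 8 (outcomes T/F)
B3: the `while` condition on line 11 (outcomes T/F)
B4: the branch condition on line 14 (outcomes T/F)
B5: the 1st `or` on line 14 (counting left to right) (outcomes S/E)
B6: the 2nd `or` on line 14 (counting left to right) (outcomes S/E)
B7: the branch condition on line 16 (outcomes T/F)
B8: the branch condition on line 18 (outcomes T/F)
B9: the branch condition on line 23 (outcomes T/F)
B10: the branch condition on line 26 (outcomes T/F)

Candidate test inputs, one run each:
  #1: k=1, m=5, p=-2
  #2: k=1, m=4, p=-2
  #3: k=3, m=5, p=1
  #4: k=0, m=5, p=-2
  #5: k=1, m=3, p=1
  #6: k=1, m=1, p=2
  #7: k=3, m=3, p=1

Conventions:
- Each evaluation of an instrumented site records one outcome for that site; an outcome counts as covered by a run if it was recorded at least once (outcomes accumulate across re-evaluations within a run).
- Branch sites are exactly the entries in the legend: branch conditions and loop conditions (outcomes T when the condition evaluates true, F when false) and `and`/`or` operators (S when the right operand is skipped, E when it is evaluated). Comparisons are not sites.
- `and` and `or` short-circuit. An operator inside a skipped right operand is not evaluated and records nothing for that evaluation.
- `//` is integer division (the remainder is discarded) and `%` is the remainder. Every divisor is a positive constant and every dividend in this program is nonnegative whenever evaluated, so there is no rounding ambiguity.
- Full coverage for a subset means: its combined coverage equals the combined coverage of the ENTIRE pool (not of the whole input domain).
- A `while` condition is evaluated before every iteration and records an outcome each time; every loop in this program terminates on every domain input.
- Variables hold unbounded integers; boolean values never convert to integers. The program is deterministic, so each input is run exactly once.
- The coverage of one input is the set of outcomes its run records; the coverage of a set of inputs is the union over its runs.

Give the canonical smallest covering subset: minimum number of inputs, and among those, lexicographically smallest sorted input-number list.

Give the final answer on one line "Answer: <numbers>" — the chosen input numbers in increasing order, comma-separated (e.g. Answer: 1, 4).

run #1 (k=1, m=5, p=-2) runs B1->T, B1->F, B2->F, B3->T, B3->T, B3->T, B3->F, B5->E, B6->E, B4->F, B8->F, B9->T, B10->F; records B1=T, B1=F, B2=F, B3=T, B3=F, B4=F, B5=E, B6=E, B8=F, B9=T, B10=F
run #2 (k=1, m=4, p=-2) runs B1->T, B1->F, B2->F, B3->T, B3->T, B3->T, B3->F, B5->E, B6->E, B4->F, B8->F, B9->T, B10->F; records B1=T, B1=F, B2=F, B3=T, B3=F, B4=F, B5=E, B6=E, B8=F, B9=T, B10=F
run #3 (k=3, m=5, p=1) runs B1->T, B1->F, B2->F, B3->T, B3->T, B3->T, B3->T, B3->F, B5->S, B4->T, B7->T, B10->T; records B1=T, B1=F, B2=F, B3=T, B3=F, B4=T, B5=S, B7=T, B10=T
run #4 (k=0, m=5, p=-2) runs B1->T, B1->F, B2->F, B3->T, B3->T, B3->T, B3->F, B5->E, B6->E, B4->T, B7->T, B10->F; records B1=T, B1=F, B2=F, B3=T, B3=F, B4=T, B5=E, B6=E, B7=T, B10=F
run #5 (k=1, m=3, p=1) runs B1->T, B1->T, B1->F, B2->F, B3->T, B3->T, B3->T, B3->T, B3->F, B5->S, B4->T, B7->T, B10->F; records B1=T, B1=F, B2=F, B3=T, B3=F, B4=T, B5=S, B7=T, B10=F
run #6 (k=1, m=1, p=2) runs B1->T, B1->F, B2->T, B3->T, B3->T, B3->T, B3->F, B5->S, B4->T, B7->T, B10->F; records B1=T, B1=F, B2=T, B3=T, B3=F, B4=T, B5=S, B7=T, B10=F
run #7 (k=3, m=3, p=1) runs B1->T, B1->T, B1->F, B2->F, B3->T, B3->T, B3->T, B3->T, B3->F, B5->S, B4->T, B7->T, B10->T; records B1=T, B1=F, B2=F, B3=T, B3=F, B4=T, B5=S, B7=T, B10=T
the full pool covers 16 outcomes: B1=T, B1=F, B2=T, B2=F, B3=T, B3=F, B4=T, B4=F, B5=S, B5=E, B6=E, B7=T, B8=F, B9=T, B10=T, B10=F
every size-1 subset falls short of the 16 outcomes (best: 11/16)
every size-2 subset falls short of the 16 outcomes (best: 15/16)
size 3: inputs {1, 3, 6} cover all 16 outcomes, and no lexicographically smaller subset of this size does

Answer: 1, 3, 6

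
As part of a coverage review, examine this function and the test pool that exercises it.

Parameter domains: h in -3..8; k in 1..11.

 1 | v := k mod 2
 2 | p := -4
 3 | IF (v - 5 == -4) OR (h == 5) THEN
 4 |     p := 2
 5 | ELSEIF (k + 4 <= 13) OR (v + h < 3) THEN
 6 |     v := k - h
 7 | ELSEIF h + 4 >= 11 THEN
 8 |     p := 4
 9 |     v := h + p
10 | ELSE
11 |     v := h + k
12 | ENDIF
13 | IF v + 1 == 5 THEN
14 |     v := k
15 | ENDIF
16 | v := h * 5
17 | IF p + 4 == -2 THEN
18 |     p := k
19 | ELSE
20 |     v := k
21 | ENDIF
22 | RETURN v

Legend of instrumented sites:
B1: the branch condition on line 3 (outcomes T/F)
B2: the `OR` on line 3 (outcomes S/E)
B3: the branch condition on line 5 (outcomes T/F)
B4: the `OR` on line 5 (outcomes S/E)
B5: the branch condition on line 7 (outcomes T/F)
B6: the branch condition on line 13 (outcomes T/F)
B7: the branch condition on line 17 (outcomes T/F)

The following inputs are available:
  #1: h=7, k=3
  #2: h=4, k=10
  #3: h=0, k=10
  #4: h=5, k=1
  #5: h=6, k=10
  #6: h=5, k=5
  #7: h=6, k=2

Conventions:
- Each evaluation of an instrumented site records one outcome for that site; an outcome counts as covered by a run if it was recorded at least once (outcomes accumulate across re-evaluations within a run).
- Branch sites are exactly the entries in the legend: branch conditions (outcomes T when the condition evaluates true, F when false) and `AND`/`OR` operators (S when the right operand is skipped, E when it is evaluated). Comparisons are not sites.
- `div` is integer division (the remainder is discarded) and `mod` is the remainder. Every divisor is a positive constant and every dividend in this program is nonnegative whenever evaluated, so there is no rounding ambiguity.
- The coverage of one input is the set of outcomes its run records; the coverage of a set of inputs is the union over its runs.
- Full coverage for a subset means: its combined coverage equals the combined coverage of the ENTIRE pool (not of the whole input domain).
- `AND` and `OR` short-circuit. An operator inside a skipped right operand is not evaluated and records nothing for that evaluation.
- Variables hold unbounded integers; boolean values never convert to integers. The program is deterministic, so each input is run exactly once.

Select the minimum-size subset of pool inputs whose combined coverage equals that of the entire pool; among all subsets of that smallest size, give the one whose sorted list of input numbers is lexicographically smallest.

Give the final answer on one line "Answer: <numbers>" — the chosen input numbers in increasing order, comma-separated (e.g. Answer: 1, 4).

#1 (h=7, k=3) -> B2->S, B1->T, B6->F, B7->F; covered: B1=T, B2=S, B6=F, B7=F
#2 (h=4, k=10) -> B2->E, B1->F, B4->E, B3->F, B5->F, B6->F, B7->F; covered: B1=F, B2=E, B3=F, B4=E, B5=F, B6=F, B7=F
#3 (h=0, k=10) -> B2->E, B1->F, B4->E, B3->T, B6->F, B7->F; covered: B1=F, B2=E, B3=T, B4=E, B6=F, B7=F
#4 (h=5, k=1) -> B2->S, B1->T, B6->F, B7->F; covered: B1=T, B2=S, B6=F, B7=F
#5 (h=6, k=10) -> B2->E, B1->F, B4->E, B3->F, B5->F, B6->F, B7->F; covered: B1=F, B2=E, B3=F, B4=E, B5=F, B6=F, B7=F
#6 (h=5, k=5) -> B2->S, B1->T, B6->F, B7->F; covered: B1=T, B2=S, B6=F, B7=F
#7 (h=6, k=2) -> B2->E, B1->F, B4->S, B3->T, B6->F, B7->F; covered: B1=F, B2=E, B3=T, B4=S, B6=F, B7=F
together the pool reaches 11 outcomes: B1=T, B1=F, B2=S, B2=E, B3=T, B3=F, B4=S, B4=E, B5=F, B6=F, B7=F
no size-1 subset reaches all 11 outcomes (best union: 7/11)
no size-2 subset reaches all 11 outcomes (best union: 9/11)
the canonical winner is {1, 2, 7}: size 3, full 11-outcome coverage, earliest index list among size-3 covers

Answer: 1, 2, 7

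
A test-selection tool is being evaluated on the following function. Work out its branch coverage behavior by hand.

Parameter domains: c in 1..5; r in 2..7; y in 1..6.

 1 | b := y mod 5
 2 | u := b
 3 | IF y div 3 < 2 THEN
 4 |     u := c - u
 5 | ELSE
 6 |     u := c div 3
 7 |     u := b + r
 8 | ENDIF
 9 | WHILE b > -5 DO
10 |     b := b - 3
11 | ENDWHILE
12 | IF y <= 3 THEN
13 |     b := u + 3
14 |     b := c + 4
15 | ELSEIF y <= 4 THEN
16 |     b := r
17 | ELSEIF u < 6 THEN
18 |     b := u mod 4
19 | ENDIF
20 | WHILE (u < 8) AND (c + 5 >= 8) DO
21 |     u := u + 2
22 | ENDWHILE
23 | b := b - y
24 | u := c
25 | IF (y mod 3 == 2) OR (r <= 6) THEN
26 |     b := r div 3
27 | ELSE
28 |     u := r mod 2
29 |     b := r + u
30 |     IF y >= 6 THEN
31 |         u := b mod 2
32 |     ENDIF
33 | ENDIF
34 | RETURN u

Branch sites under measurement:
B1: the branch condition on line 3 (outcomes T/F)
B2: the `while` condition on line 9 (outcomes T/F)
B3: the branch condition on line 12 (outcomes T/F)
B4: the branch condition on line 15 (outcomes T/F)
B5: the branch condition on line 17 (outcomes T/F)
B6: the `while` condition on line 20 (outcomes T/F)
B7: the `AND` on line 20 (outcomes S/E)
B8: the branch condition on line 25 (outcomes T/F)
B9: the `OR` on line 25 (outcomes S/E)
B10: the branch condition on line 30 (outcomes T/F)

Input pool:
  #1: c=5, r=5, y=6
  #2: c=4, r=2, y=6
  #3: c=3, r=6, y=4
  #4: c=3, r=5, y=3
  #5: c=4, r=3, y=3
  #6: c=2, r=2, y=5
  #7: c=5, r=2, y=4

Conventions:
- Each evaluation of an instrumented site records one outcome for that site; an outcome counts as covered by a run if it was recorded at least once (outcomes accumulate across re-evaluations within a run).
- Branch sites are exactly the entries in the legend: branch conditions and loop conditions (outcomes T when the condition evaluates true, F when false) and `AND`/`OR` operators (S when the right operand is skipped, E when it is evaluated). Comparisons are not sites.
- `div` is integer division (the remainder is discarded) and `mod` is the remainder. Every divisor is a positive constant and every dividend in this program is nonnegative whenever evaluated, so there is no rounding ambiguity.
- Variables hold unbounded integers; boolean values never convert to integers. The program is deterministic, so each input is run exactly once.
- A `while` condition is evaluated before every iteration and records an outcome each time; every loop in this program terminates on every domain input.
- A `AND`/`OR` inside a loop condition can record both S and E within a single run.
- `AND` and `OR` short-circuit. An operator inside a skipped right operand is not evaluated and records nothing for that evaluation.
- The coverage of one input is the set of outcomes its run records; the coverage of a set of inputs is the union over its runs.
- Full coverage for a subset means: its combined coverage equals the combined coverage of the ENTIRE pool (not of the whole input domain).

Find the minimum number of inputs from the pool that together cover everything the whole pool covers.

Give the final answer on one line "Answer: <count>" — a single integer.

input #1, c=5, r=5, y=6: outcomes B1=F, B2=T, B2=F, B3=F, B4=F, B5=F, B6=T, B6=F, B7=S, B7=E, B8=T, B9=E
input #2, c=4, r=2, y=6: outcomes B1=F, B2=T, B2=F, B3=F, B4=F, B5=T, B6=T, B6=F, B7=S, B7=E, B8=T, B9=E
input #3, c=3, r=6, y=4: outcomes B1=T, B2=T, B2=F, B3=F, B4=T, B6=T, B6=F, B7=S, B7=E, B8=T, B9=E
input #4, c=3, r=5, y=3: outcomes B1=T, B2=T, B2=F, B3=T, B6=T, B6=F, B7=S, B7=E, B8=T, B9=E
input #5, c=4, r=3, y=3: outcomes B1=T, B2=T, B2=F, B3=T, B6=T, B6=F, B7=S, B7=E, B8=T, B9=E
input #6, c=2, r=2, y=5: outcomes B1=T, B2=T, B2=F, B3=F, B4=F, B5=T, B6=F, B7=E, B8=T, B9=S
input #7, c=5, r=2, y=4: outcomes B1=T, B2=T, B2=F, B3=F, B4=T, B6=T, B6=F, B7=S, B7=E, B8=T, B9=E
pool-wide coverage (17 outcomes): B1=T, B1=F, B2=T, B2=F, B3=T, B3=F, B4=T, B4=F, B5=T, B5=F, B6=T, B6=F, B7=S, B7=E, B8=T, B9=S, B9=E
size 1 is not enough: best union over all size-1 subsets is 12/17
size 2 is not enough: best union over all size-2 subsets is 15/17
size 3 is not enough: best union over all size-3 subsets is 16/17
size 4: inputs {1, 3, 4, 6} cover all 17 outcomes, and no lexicographically smaller subset of this size does

Answer: 4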